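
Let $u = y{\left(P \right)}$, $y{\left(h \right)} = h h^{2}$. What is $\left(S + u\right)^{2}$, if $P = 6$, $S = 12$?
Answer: $51984$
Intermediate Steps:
$y{\left(h \right)} = h^{3}$
$u = 216$ ($u = 6^{3} = 216$)
$\left(S + u\right)^{2} = \left(12 + 216\right)^{2} = 228^{2} = 51984$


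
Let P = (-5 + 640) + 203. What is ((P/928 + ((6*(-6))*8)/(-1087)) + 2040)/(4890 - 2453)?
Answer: 1029499805/1229144816 ≈ 0.83757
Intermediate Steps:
P = 838 (P = 635 + 203 = 838)
((P/928 + ((6*(-6))*8)/(-1087)) + 2040)/(4890 - 2453) = ((838/928 + ((6*(-6))*8)/(-1087)) + 2040)/(4890 - 2453) = ((838*(1/928) - 36*8*(-1/1087)) + 2040)/2437 = ((419/464 - 288*(-1/1087)) + 2040)*(1/2437) = ((419/464 + 288/1087) + 2040)*(1/2437) = (589085/504368 + 2040)*(1/2437) = (1029499805/504368)*(1/2437) = 1029499805/1229144816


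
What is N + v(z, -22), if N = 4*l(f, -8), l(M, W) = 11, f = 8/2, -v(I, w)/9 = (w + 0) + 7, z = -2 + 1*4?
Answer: 179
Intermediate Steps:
z = 2 (z = -2 + 4 = 2)
v(I, w) = -63 - 9*w (v(I, w) = -9*((w + 0) + 7) = -9*(w + 7) = -9*(7 + w) = -63 - 9*w)
f = 4 (f = 8*(½) = 4)
N = 44 (N = 4*11 = 44)
N + v(z, -22) = 44 + (-63 - 9*(-22)) = 44 + (-63 + 198) = 44 + 135 = 179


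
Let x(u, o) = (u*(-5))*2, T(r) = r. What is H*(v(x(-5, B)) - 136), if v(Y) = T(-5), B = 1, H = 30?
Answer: -4230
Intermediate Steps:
x(u, o) = -10*u (x(u, o) = -5*u*2 = -10*u)
v(Y) = -5
H*(v(x(-5, B)) - 136) = 30*(-5 - 136) = 30*(-141) = -4230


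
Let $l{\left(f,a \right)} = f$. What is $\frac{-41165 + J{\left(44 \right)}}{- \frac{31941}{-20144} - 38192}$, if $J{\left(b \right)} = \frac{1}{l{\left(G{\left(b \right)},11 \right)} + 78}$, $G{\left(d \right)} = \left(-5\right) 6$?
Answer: $\frac{2487682021}{2307923121} \approx 1.0779$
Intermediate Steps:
$G{\left(d \right)} = -30$
$J{\left(b \right)} = \frac{1}{48}$ ($J{\left(b \right)} = \frac{1}{-30 + 78} = \frac{1}{48}$)
$\frac{-41165 + J{\left(44 \right)}}{- \frac{31941}{-20144} - 38192} = \frac{-41165 + \frac{1}{48}}{- \frac{31941}{-20144} - 38192} = - \frac{1975919}{48 \left(\left(-31941\right) \left(- \frac{1}{20144}\right) - 38192\right)} = - \frac{1975919}{48 \left(\frac{31941}{20144} - 38192\right)} = - \frac{1975919}{48 \left(- \frac{769307707}{20144}\right)} = \left(- \frac{1975919}{48}\right) \left(- \frac{20144}{769307707}\right) = \frac{2487682021}{2307923121}$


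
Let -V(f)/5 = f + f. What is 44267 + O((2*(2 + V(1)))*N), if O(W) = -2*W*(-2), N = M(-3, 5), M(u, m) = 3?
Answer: 44075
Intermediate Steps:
V(f) = -10*f (V(f) = -5*(f + f) = -10*f)
N = 3
O(W) = 4*W
44267 + O((2*(2 + V(1)))*N) = 44267 + 4*((2*(2 - 10*1))*3) = 44267 + 4*((2*(2 - 10))*3) = 44267 + 4*((2*(-8))*3) = 44267 + 4*(-16*3) = 44267 + 4*(-48) = 44267 - 192 = 44075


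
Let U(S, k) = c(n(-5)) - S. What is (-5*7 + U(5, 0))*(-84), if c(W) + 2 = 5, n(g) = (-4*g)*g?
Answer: 3108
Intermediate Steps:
n(g) = -4*g²
c(W) = 3 (c(W) = -2 + 5 = 3)
U(S, k) = 3 - S
(-5*7 + U(5, 0))*(-84) = (-5*7 + (3 - 1*5))*(-84) = (-35 + (3 - 5))*(-84) = (-35 - 2)*(-84) = -37*(-84) = 3108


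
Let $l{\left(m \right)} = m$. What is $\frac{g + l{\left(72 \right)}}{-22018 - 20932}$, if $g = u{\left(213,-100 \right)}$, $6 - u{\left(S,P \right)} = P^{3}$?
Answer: $- \frac{500039}{21475} \approx -23.285$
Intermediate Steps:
$u{\left(S,P \right)} = 6 - P^{3}$
$g = 1000006$ ($g = 6 - \left(-100\right)^{3} = 6 - -1000000 = 6 + 1000000 = 1000006$)
$\frac{g + l{\left(72 \right)}}{-22018 - 20932} = \frac{1000006 + 72}{-22018 - 20932} = \frac{1000078}{-42950} = 1000078 \left(- \frac{1}{42950}\right) = - \frac{500039}{21475}$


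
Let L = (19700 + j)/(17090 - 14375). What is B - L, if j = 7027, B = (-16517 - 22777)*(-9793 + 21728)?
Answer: -424421379359/905 ≈ -4.6897e+8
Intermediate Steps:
B = -468973890 (B = -39294*11935 = -468973890)
L = 8909/905 (L = (19700 + 7027)/(17090 - 14375) = 26727/2715 = 26727*(1/2715) = 8909/905 ≈ 9.8442)
B - L = -468973890 - 1*8909/905 = -468973890 - 8909/905 = -424421379359/905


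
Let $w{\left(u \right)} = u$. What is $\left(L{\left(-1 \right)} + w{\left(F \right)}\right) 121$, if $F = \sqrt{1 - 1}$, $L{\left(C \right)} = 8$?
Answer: $968$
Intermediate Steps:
$F = 0$ ($F = \sqrt{0} = 0$)
$\left(L{\left(-1 \right)} + w{\left(F \right)}\right) 121 = \left(8 + 0\right) 121 = 8 \cdot 121 = 968$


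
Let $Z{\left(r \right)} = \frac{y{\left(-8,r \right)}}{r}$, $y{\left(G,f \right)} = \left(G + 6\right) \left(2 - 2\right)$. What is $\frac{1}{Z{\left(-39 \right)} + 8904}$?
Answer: $\frac{1}{8904} \approx 0.00011231$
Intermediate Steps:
$y{\left(G,f \right)} = 0$ ($y{\left(G,f \right)} = \left(6 + G\right) 0 = 0$)
$Z{\left(r \right)} = 0$ ($Z{\left(r \right)} = \frac{0}{r} = 0$)
$\frac{1}{Z{\left(-39 \right)} + 8904} = \frac{1}{0 + 8904} = \frac{1}{8904}$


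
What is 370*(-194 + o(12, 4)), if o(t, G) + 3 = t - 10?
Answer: -72150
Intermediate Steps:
o(t, G) = -13 + t (o(t, G) = -3 + (t - 10) = -3 + (-10 + t) = -13 + t)
370*(-194 + o(12, 4)) = 370*(-194 + (-13 + 12)) = 370*(-194 - 1) = 370*(-195) = -72150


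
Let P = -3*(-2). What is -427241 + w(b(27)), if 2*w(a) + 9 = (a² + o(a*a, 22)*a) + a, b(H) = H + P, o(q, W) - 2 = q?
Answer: -408683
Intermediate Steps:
o(q, W) = 2 + q
P = 6
b(H) = 6 + H (b(H) = H + 6 = 6 + H)
w(a) = -9/2 + a/2 + a²/2 + a*(2 + a²)/2 (w(a) = -9/2 + ((a² + (2 + a*a)*a) + a)/2 = -9/2 + ((a² + (2 + a²)*a) + a)/2 = -9/2 + ((a² + a*(2 + a²)) + a)/2 = -9/2 + (a + a² + a*(2 + a²))/2 = -9/2 + (a/2 + a²/2 + a*(2 + a²)/2) = -9/2 + a/2 + a²/2 + a*(2 + a²)/2)
-427241 + w(b(27)) = -427241 + (-9/2 + (6 + 27)²/2 + (6 + 27)³/2 + 3*(6 + 27)/2) = -427241 + (-9/2 + (½)*33² + (½)*33³ + (3/2)*33) = -427241 + (-9/2 + (½)*1089 + (½)*35937 + 99/2) = -427241 + (-9/2 + 1089/2 + 35937/2 + 99/2) = -427241 + 18558 = -408683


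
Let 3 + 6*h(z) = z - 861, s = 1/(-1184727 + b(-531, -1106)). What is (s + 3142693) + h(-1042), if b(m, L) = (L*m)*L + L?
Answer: 6134458543865771/1952172447 ≈ 3.1424e+6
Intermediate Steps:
b(m, L) = L + m*L² (b(m, L) = m*L² + L = L + m*L²)
s = -1/650724149 (s = 1/(-1184727 - 1106*(1 - 1106*(-531))) = 1/(-1184727 - 1106*(1 + 587286)) = 1/(-1184727 - 1106*587287) = 1/(-1184727 - 649539422) = 1/(-650724149) = -1/650724149 ≈ -1.5367e-9)
h(z) = -144 + z/6 (h(z) = -½ + (z - 861)/6 = -½ + (-861 + z)/6 = -½ + (-287/2 + z/6) = -144 + z/6)
(s + 3142693) + h(-1042) = (-1/650724149 + 3142693) + (-144 + (⅙)*(-1042)) = 2045026227993256/650724149 + (-144 - 521/3) = 2045026227993256/650724149 - 953/3 = 6134458543865771/1952172447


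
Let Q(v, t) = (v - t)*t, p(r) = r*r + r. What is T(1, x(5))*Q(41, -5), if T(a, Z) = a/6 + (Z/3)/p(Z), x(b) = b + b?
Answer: -1495/33 ≈ -45.303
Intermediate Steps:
p(r) = r + r² (p(r) = r² + r = r + r²)
Q(v, t) = t*(v - t)
x(b) = 2*b
T(a, Z) = 1/(3*(1 + Z)) + a/6 (T(a, Z) = a/6 + (Z/3)/((Z*(1 + Z))) = a*(⅙) + (Z*(⅓))*(1/(Z*(1 + Z))) = a/6 + (Z/3)*(1/(Z*(1 + Z))) = a/6 + 1/(3*(1 + Z)) = 1/(3*(1 + Z)) + a/6)
T(1, x(5))*Q(41, -5) = ((2 + 1*(1 + 2*5))/(6*(1 + 2*5)))*(-5*(41 - 1*(-5))) = ((2 + 1*(1 + 10))/(6*(1 + 10)))*(-5*(41 + 5)) = ((⅙)*(2 + 1*11)/11)*(-5*46) = ((⅙)*(1/11)*(2 + 11))*(-230) = ((⅙)*(1/11)*13)*(-230) = (13/66)*(-230) = -1495/33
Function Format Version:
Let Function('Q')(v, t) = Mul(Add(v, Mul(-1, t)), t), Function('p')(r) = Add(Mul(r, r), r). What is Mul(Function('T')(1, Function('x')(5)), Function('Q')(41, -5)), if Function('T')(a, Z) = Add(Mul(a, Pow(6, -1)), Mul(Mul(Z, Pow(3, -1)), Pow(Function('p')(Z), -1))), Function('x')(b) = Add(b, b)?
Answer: Rational(-1495, 33) ≈ -45.303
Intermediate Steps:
Function('p')(r) = Add(r, Pow(r, 2)) (Function('p')(r) = Add(Pow(r, 2), r) = Add(r, Pow(r, 2)))
Function('Q')(v, t) = Mul(t, Add(v, Mul(-1, t)))
Function('x')(b) = Mul(2, b)
Function('T')(a, Z) = Add(Mul(Rational(1, 3), Pow(Add(1, Z), -1)), Mul(Rational(1, 6), a)) (Function('T')(a, Z) = Add(Mul(a, Pow(6, -1)), Mul(Mul(Z, Pow(3, -1)), Pow(Mul(Z, Add(1, Z)), -1))) = Add(Mul(a, Rational(1, 6)), Mul(Mul(Z, Rational(1, 3)), Mul(Pow(Z, -1), Pow(Add(1, Z), -1)))) = Add(Mul(Rational(1, 6), a), Mul(Mul(Rational(1, 3), Z), Mul(Pow(Z, -1), Pow(Add(1, Z), -1)))) = Add(Mul(Rational(1, 6), a), Mul(Rational(1, 3), Pow(Add(1, Z), -1))) = Add(Mul(Rational(1, 3), Pow(Add(1, Z), -1)), Mul(Rational(1, 6), a)))
Mul(Function('T')(1, Function('x')(5)), Function('Q')(41, -5)) = Mul(Mul(Rational(1, 6), Pow(Add(1, Mul(2, 5)), -1), Add(2, Mul(1, Add(1, Mul(2, 5))))), Mul(-5, Add(41, Mul(-1, -5)))) = Mul(Mul(Rational(1, 6), Pow(Add(1, 10), -1), Add(2, Mul(1, Add(1, 10)))), Mul(-5, Add(41, 5))) = Mul(Mul(Rational(1, 6), Pow(11, -1), Add(2, Mul(1, 11))), Mul(-5, 46)) = Mul(Mul(Rational(1, 6), Rational(1, 11), Add(2, 11)), -230) = Mul(Mul(Rational(1, 6), Rational(1, 11), 13), -230) = Mul(Rational(13, 66), -230) = Rational(-1495, 33)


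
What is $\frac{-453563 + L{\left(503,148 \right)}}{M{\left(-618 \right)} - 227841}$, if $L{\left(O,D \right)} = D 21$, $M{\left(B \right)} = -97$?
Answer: $\frac{450455}{227938} \approx 1.9762$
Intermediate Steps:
$L{\left(O,D \right)} = 21 D$
$\frac{-453563 + L{\left(503,148 \right)}}{M{\left(-618 \right)} - 227841} = \frac{-453563 + 21 \cdot 148}{-97 - 227841} = \frac{-453563 + 3108}{-227938} = \left(-450455\right) \left(- \frac{1}{227938}\right) = \frac{450455}{227938}$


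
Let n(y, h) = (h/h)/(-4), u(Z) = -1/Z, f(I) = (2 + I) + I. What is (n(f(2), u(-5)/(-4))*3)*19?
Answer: -57/4 ≈ -14.250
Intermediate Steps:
f(I) = 2 + 2*I
n(y, h) = -¼ (n(y, h) = 1*(-¼) = -¼)
(n(f(2), u(-5)/(-4))*3)*19 = -¼*3*19 = -¾*19 = -57/4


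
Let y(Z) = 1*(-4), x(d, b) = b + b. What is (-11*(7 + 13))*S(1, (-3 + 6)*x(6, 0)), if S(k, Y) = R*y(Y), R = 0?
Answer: 0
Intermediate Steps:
x(d, b) = 2*b
y(Z) = -4
S(k, Y) = 0 (S(k, Y) = 0*(-4) = 0)
(-11*(7 + 13))*S(1, (-3 + 6)*x(6, 0)) = -11*(7 + 13)*0 = -11*20*0 = -220*0 = 0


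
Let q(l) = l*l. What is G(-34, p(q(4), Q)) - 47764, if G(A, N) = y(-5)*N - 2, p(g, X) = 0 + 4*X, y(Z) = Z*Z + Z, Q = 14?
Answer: -46646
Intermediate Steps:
q(l) = l²
y(Z) = Z + Z² (y(Z) = Z² + Z = Z + Z²)
p(g, X) = 4*X
G(A, N) = -2 + 20*N (G(A, N) = (-5*(1 - 5))*N - 2 = (-5*(-4))*N - 2 = 20*N - 2 = -2 + 20*N)
G(-34, p(q(4), Q)) - 47764 = (-2 + 20*(4*14)) - 47764 = (-2 + 20*56) - 47764 = (-2 + 1120) - 47764 = 1118 - 47764 = -46646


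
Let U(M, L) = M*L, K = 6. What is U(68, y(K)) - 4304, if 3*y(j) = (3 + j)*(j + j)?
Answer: -1856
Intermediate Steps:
y(j) = 2*j*(3 + j)/3 (y(j) = ((3 + j)*(j + j))/3 = ((3 + j)*(2*j))/3 = (2*j*(3 + j))/3 = 2*j*(3 + j)/3)
U(M, L) = L*M
U(68, y(K)) - 4304 = ((⅔)*6*(3 + 6))*68 - 4304 = ((⅔)*6*9)*68 - 4304 = 36*68 - 4304 = 2448 - 4304 = -1856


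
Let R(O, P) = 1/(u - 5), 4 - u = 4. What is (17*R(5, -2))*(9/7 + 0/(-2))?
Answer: -153/35 ≈ -4.3714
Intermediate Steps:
u = 0 (u = 4 - 1*4 = 4 - 4 = 0)
R(O, P) = -⅕ (R(O, P) = 1/(0 - 5) = 1/(-5) = -⅕)
(17*R(5, -2))*(9/7 + 0/(-2)) = (17*(-⅕))*(9/7 + 0/(-2)) = -17*(9*(⅐) + 0*(-½))/5 = -17*(9/7 + 0)/5 = -17/5*9/7 = -153/35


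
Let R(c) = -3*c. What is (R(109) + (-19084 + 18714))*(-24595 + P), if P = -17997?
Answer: 29686624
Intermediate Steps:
(R(109) + (-19084 + 18714))*(-24595 + P) = (-3*109 + (-19084 + 18714))*(-24595 - 17997) = (-327 - 370)*(-42592) = -697*(-42592) = 29686624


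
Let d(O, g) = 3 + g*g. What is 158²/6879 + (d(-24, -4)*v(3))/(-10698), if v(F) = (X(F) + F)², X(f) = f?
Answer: 43726606/12265257 ≈ 3.5651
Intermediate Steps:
d(O, g) = 3 + g²
v(F) = 4*F² (v(F) = (F + F)² = (2*F)² = 4*F²)
158²/6879 + (d(-24, -4)*v(3))/(-10698) = 158²/6879 + ((3 + (-4)²)*(4*3²))/(-10698) = 24964*(1/6879) + ((3 + 16)*(4*9))*(-1/10698) = 24964/6879 + (19*36)*(-1/10698) = 24964/6879 + 684*(-1/10698) = 24964/6879 - 114/1783 = 43726606/12265257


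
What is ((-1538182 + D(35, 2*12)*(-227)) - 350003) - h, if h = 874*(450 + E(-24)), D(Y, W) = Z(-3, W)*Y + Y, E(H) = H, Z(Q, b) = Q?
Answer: -2244619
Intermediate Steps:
D(Y, W) = -2*Y (D(Y, W) = -3*Y + Y = -2*Y)
h = 372324 (h = 874*(450 - 24) = 874*426 = 372324)
((-1538182 + D(35, 2*12)*(-227)) - 350003) - h = ((-1538182 - 2*35*(-227)) - 350003) - 1*372324 = ((-1538182 - 70*(-227)) - 350003) - 372324 = ((-1538182 + 15890) - 350003) - 372324 = (-1522292 - 350003) - 372324 = -1872295 - 372324 = -2244619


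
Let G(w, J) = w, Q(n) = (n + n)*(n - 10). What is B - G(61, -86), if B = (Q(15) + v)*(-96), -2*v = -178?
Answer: -23005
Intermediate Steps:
v = 89 (v = -1/2*(-178) = 89)
Q(n) = 2*n*(-10 + n) (Q(n) = (2*n)*(-10 + n) = 2*n*(-10 + n))
B = -22944 (B = (2*15*(-10 + 15) + 89)*(-96) = (2*15*5 + 89)*(-96) = (150 + 89)*(-96) = 239*(-96) = -22944)
B - G(61, -86) = -22944 - 1*61 = -22944 - 61 = -23005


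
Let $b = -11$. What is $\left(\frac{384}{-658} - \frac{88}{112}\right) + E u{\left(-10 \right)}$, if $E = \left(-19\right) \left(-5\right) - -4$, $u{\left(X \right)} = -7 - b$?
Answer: $\frac{259667}{658} \approx 394.63$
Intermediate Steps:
$u{\left(X \right)} = 4$ ($u{\left(X \right)} = -7 - -11 = -7 + 11 = 4$)
$E = 99$ ($E = 95 + 4 = 99$)
$\left(\frac{384}{-658} - \frac{88}{112}\right) + E u{\left(-10 \right)} = \left(\frac{384}{-658} - \frac{88}{112}\right) + 99 \cdot 4 = \left(384 \left(- \frac{1}{658}\right) - \frac{11}{14}\right) + 396 = \left(- \frac{192}{329} - \frac{11}{14}\right) + 396 = - \frac{901}{658} + 396 = \frac{259667}{658}$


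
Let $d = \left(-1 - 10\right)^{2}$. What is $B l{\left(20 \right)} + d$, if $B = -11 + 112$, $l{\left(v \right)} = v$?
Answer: $2141$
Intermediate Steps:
$d = 121$ ($d = \left(-11\right)^{2} = 121$)
$B = 101$
$B l{\left(20 \right)} + d = 101 \cdot 20 + 121 = 2020 + 121 = 2141$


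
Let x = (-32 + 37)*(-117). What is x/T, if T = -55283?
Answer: 585/55283 ≈ 0.010582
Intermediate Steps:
x = -585 (x = 5*(-117) = -585)
x/T = -585/(-55283) = -585*(-1/55283) = 585/55283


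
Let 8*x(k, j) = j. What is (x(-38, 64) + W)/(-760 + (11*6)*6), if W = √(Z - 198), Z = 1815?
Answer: -2/91 - √33/52 ≈ -0.13245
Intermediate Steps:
x(k, j) = j/8
W = 7*√33 (W = √(1815 - 198) = √1617 = 7*√33 ≈ 40.212)
(x(-38, 64) + W)/(-760 + (11*6)*6) = ((⅛)*64 + 7*√33)/(-760 + (11*6)*6) = (8 + 7*√33)/(-760 + 66*6) = (8 + 7*√33)/(-760 + 396) = (8 + 7*√33)/(-364) = (8 + 7*√33)*(-1/364) = -2/91 - √33/52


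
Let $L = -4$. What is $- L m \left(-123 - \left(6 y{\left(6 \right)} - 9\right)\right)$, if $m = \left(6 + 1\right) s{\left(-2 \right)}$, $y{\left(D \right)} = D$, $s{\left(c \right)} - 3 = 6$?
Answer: $-37800$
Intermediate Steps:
$s{\left(c \right)} = 9$ ($s{\left(c \right)} = 3 + 6 = 9$)
$m = 63$ ($m = \left(6 + 1\right) 9 = 7 \cdot 9 = 63$)
$- L m \left(-123 - \left(6 y{\left(6 \right)} - 9\right)\right) = \left(-1\right) \left(-4\right) 63 \left(-123 - \left(6 \cdot 6 - 9\right)\right) = 4 \cdot 63 \left(-123 - \left(36 - 9\right)\right) = 252 \left(-123 - 27\right) = 252 \left(-150\right) = -37800$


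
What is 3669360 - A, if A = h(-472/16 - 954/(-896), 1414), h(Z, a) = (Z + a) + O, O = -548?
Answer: 1643498051/448 ≈ 3.6685e+6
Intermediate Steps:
h(Z, a) = -548 + Z + a (h(Z, a) = (Z + a) - 548 = -548 + Z + a)
A = 375229/448 (A = -548 + (-472/16 - 954/(-896)) + 1414 = -548 + (-472*1/16 - 954*(-1/896)) + 1414 = -548 + (-59/2 + 477/448) + 1414 = -548 - 12739/448 + 1414 = 375229/448 ≈ 837.56)
3669360 - A = 3669360 - 1*375229/448 = 3669360 - 375229/448 = 1643498051/448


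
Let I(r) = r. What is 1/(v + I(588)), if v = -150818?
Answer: -1/150230 ≈ -6.6565e-6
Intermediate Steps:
1/(v + I(588)) = 1/(-150818 + 588) = 1/(-150230) = -1/150230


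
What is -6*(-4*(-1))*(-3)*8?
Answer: 576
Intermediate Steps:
-6*(-4*(-1))*(-3)*8 = -24*(-3)*8 = -6*(-12)*8 = 72*8 = 576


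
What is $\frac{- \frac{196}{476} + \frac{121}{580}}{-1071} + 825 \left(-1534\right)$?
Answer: $- \frac{13364283930997}{10560060} \approx -1.2656 \cdot 10^{6}$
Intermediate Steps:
$\frac{- \frac{196}{476} + \frac{121}{580}}{-1071} + 825 \left(-1534\right) = \left(\left(-196\right) \frac{1}{476} + 121 \cdot \frac{1}{580}\right) \left(- \frac{1}{1071}\right) - 1265550 = \left(- \frac{7}{17} + \frac{121}{580}\right) \left(- \frac{1}{1071}\right) - 1265550 = \left(- \frac{2003}{9860}\right) \left(- \frac{1}{1071}\right) - 1265550 = \frac{2003}{10560060} - 1265550 = - \frac{13364283930997}{10560060}$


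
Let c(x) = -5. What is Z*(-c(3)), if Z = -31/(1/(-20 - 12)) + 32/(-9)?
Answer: 44480/9 ≈ 4942.2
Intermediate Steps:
Z = 8896/9 (Z = -31/(1/(-32)) + 32*(-1/9) = -31/(-1/32) - 32/9 = -31*(-32) - 32/9 = 992 - 32/9 = 8896/9 ≈ 988.44)
Z*(-c(3)) = 8896*(-1*(-5))/9 = (8896/9)*5 = 44480/9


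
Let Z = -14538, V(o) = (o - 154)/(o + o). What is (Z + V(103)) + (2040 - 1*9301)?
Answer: -4490645/206 ≈ -21799.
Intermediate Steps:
V(o) = (-154 + o)/(2*o) (V(o) = (-154 + o)/((2*o)) = (-154 + o)*(1/(2*o)) = (-154 + o)/(2*o))
(Z + V(103)) + (2040 - 1*9301) = (-14538 + (½)*(-154 + 103)/103) + (2040 - 1*9301) = (-14538 + (½)*(1/103)*(-51)) + (2040 - 9301) = (-14538 - 51/206) - 7261 = -2994879/206 - 7261 = -4490645/206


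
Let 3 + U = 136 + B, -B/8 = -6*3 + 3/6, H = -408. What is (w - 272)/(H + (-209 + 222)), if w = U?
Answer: -1/395 ≈ -0.0025316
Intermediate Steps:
B = 140 (B = -8*(-6*3 + 3/6) = -8*(-18 + 3*(⅙)) = -8*(-18 + ½) = -8*(-35/2) = 140)
U = 273 (U = -3 + (136 + 140) = -3 + 276 = 273)
w = 273
(w - 272)/(H + (-209 + 222)) = (273 - 272)/(-408 + (-209 + 222)) = 1/(-408 + 13) = 1/(-395) = 1*(-1/395) = -1/395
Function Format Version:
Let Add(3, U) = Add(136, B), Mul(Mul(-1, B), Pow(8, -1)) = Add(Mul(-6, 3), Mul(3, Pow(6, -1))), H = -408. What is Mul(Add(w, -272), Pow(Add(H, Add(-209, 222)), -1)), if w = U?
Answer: Rational(-1, 395) ≈ -0.0025316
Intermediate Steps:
B = 140 (B = Mul(-8, Add(Mul(-6, 3), Mul(3, Pow(6, -1)))) = Mul(-8, Add(-18, Mul(3, Rational(1, 6)))) = Mul(-8, Add(-18, Rational(1, 2))) = Mul(-8, Rational(-35, 2)) = 140)
U = 273 (U = Add(-3, Add(136, 140)) = Add(-3, 276) = 273)
w = 273
Mul(Add(w, -272), Pow(Add(H, Add(-209, 222)), -1)) = Mul(Add(273, -272), Pow(Add(-408, Add(-209, 222)), -1)) = Mul(1, Pow(Add(-408, 13), -1)) = Mul(1, Pow(-395, -1)) = Mul(1, Rational(-1, 395)) = Rational(-1, 395)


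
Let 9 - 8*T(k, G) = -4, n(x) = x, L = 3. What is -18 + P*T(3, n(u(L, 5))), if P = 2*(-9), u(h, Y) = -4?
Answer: -189/4 ≈ -47.250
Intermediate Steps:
P = -18
T(k, G) = 13/8 (T(k, G) = 9/8 - ⅛*(-4) = 9/8 + ½ = 13/8)
-18 + P*T(3, n(u(L, 5))) = -18 - 18*13/8 = -18 - 117/4 = -189/4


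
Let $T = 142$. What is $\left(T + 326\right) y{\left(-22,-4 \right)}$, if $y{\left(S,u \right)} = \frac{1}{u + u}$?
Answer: $- \frac{117}{2} \approx -58.5$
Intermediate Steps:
$y{\left(S,u \right)} = \frac{1}{2 u}$
$\left(T + 326\right) y{\left(-22,-4 \right)} = \left(142 + 326\right) \frac{1}{2 \left(-4\right)} = 468 \cdot \frac{1}{2} \left(- \frac{1}{4}\right) = 468 \left(- \frac{1}{8}\right) = - \frac{117}{2}$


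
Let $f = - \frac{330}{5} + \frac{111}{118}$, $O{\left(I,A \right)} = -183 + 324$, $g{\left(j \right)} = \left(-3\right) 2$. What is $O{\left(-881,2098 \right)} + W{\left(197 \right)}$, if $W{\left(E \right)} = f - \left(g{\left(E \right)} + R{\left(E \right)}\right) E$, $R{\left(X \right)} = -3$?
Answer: $\frac{218175}{118} \approx 1848.9$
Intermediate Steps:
$g{\left(j \right)} = -6$
$O{\left(I,A \right)} = 141$
$f = - \frac{7677}{118}$ ($f = \left(-330\right) \frac{1}{5} + 111 \cdot \frac{1}{118} = -66 + \frac{111}{118} = - \frac{7677}{118} \approx -65.059$)
$W{\left(E \right)} = - \frac{7677}{118} + 9 E$ ($W{\left(E \right)} = - \frac{7677}{118} - \left(-6 - 3\right) E = - \frac{7677}{118} - - 9 E = - \frac{7677}{118} + 9 E$)
$O{\left(-881,2098 \right)} + W{\left(197 \right)} = 141 + \left(- \frac{7677}{118} + 9 \cdot 197\right) = 141 + \left(- \frac{7677}{118} + 1773\right) = 141 + \frac{201537}{118} = \frac{218175}{118}$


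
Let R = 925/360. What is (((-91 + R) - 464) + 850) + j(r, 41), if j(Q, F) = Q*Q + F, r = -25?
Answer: 69377/72 ≈ 963.57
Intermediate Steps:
R = 185/72 (R = 925*(1/360) = 185/72 ≈ 2.5694)
j(Q, F) = F + Q² (j(Q, F) = Q² + F = F + Q²)
(((-91 + R) - 464) + 850) + j(r, 41) = (((-91 + 185/72) - 464) + 850) + (41 + (-25)²) = ((-6367/72 - 464) + 850) + (41 + 625) = (-39775/72 + 850) + 666 = 21425/72 + 666 = 69377/72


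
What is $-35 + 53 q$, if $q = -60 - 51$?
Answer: $-5918$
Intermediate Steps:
$q = -111$ ($q = -60 - 51 = -111$)
$-35 + 53 q = -35 + 53 \left(-111\right) = -35 - 5883 = -5918$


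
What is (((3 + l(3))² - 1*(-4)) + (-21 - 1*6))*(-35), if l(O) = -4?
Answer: 770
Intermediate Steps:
(((3 + l(3))² - 1*(-4)) + (-21 - 1*6))*(-35) = (((3 - 4)² - 1*(-4)) + (-21 - 1*6))*(-35) = (((-1)² + 4) + (-21 - 6))*(-35) = ((1 + 4) - 27)*(-35) = (5 - 27)*(-35) = -22*(-35) = 770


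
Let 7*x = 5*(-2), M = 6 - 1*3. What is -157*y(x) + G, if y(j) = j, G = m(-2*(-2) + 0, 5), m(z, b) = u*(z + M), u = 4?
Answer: 1766/7 ≈ 252.29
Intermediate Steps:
M = 3 (M = 6 - 3 = 3)
x = -10/7 (x = (5*(-2))/7 = (⅐)*(-10) = -10/7 ≈ -1.4286)
m(z, b) = 12 + 4*z (m(z, b) = 4*(z + 3) = 4*(3 + z) = 12 + 4*z)
G = 28 (G = 12 + 4*(-2*(-2) + 0) = 12 + 4*(4 + 0) = 12 + 4*4 = 12 + 16 = 28)
-157*y(x) + G = -157*(-10/7) + 28 = 1570/7 + 28 = 1766/7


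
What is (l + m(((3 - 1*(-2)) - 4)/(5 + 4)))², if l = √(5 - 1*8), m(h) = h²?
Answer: -19682/6561 + 2*I*√3/81 ≈ -2.9998 + 0.042767*I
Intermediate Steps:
l = I*√3 (l = √(5 - 8) = √(-3) = I*√3 ≈ 1.732*I)
(l + m(((3 - 1*(-2)) - 4)/(5 + 4)))² = (I*√3 + (((3 - 1*(-2)) - 4)/(5 + 4))²)² = (I*√3 + (((3 + 2) - 4)/9)²)² = (I*√3 + ((5 - 4)*(⅑))²)² = (I*√3 + (1*(⅑))²)² = (I*√3 + (⅑)²)² = (I*√3 + 1/81)² = (1/81 + I*√3)²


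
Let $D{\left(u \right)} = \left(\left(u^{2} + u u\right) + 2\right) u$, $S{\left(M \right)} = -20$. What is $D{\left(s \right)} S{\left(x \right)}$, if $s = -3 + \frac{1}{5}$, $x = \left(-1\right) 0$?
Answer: $\frac{24752}{25} \approx 990.08$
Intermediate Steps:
$x = 0$
$s = - \frac{14}{5}$ ($s = -3 + \frac{1}{5} = - \frac{14}{5} \approx -2.8$)
$D{\left(u \right)} = u \left(2 + 2 u^{2}\right)$ ($D{\left(u \right)} = \left(\left(u^{2} + u^{2}\right) + 2\right) u = \left(2 u^{2} + 2\right) u = \left(2 + 2 u^{2}\right) u = u \left(2 + 2 u^{2}\right)$)
$D{\left(s \right)} S{\left(x \right)} = 2 \left(- \frac{14}{5}\right) \left(1 + \left(- \frac{14}{5}\right)^{2}\right) \left(-20\right) = 2 \left(- \frac{14}{5}\right) \left(1 + \frac{196}{25}\right) \left(-20\right) = 2 \left(- \frac{14}{5}\right) \frac{221}{25} \left(-20\right) = \left(- \frac{6188}{125}\right) \left(-20\right) = \frac{24752}{25}$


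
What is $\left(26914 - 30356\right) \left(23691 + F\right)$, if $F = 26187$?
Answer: $-171680076$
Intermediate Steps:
$\left(26914 - 30356\right) \left(23691 + F\right) = \left(26914 - 30356\right) \left(23691 + 26187\right) = \left(-3442\right) 49878 = -171680076$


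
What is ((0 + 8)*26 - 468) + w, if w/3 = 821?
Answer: 2203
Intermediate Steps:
w = 2463 (w = 3*821 = 2463)
((0 + 8)*26 - 468) + w = ((0 + 8)*26 - 468) + 2463 = (8*26 - 468) + 2463 = (208 - 468) + 2463 = -260 + 2463 = 2203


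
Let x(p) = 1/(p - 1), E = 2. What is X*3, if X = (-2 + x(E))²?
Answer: 3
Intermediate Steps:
x(p) = 1/(-1 + p)
X = 1 (X = (-2 + 1/(-1 + 2))² = (-2 + 1/1)² = (-2 + 1)² = (-1)² = 1)
X*3 = 1*3 = 3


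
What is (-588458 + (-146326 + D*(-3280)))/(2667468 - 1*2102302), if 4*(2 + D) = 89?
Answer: -400602/282583 ≈ -1.4176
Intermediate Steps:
D = 81/4 (D = -2 + (1/4)*89 = -2 + 89/4 = 81/4 ≈ 20.250)
(-588458 + (-146326 + D*(-3280)))/(2667468 - 1*2102302) = (-588458 + (-146326 + (81/4)*(-3280)))/(2667468 - 1*2102302) = (-588458 + (-146326 - 66420))/(2667468 - 2102302) = (-588458 - 212746)/565166 = -801204*1/565166 = -400602/282583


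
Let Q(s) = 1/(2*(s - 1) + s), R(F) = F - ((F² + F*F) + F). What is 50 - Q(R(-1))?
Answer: 401/8 ≈ 50.125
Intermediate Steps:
R(F) = -2*F² (R(F) = F - ((F² + F²) + F) = F - (2*F² + F) = F - (F + 2*F²) = F + (-F - 2*F²) = -2*F²)
Q(s) = 1/(-2 + 3*s) (Q(s) = 1/(2*(-1 + s) + s) = 1/((-2 + 2*s) + s) = 1/(-2 + 3*s))
50 - Q(R(-1)) = 50 - 1/(-2 + 3*(-2*(-1)²)) = 50 - 1/(-2 + 3*(-2*1)) = 50 - 1/(-2 + 3*(-2)) = 50 - 1/(-2 - 6) = 50 - 1/(-8) = 50 - 1*(-⅛) = 50 + ⅛ = 401/8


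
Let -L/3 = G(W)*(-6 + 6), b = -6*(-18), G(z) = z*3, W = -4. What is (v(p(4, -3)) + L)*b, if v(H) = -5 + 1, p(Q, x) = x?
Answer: -432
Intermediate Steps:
G(z) = 3*z
b = 108
v(H) = -4
L = 0 (L = -3*3*(-4)*(-6 + 6) = -(-36)*0 = -3*0 = 0)
(v(p(4, -3)) + L)*b = (-4 + 0)*108 = -4*108 = -432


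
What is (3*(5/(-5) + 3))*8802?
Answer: 52812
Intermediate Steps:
(3*(5/(-5) + 3))*8802 = (3*(-1/5*5 + 3))*8802 = (3*(-1 + 3))*8802 = (3*2)*8802 = 6*8802 = 52812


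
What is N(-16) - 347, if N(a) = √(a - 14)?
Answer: -347 + I*√30 ≈ -347.0 + 5.4772*I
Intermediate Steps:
N(a) = √(-14 + a)
N(-16) - 347 = √(-14 - 16) - 347 = √(-30) - 347 = I*√30 - 347 = -347 + I*√30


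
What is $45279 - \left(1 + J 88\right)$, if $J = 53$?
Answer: $40614$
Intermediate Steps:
$45279 - \left(1 + J 88\right) = 45279 - \left(1 + 53 \cdot 88\right) = 45279 - \left(1 + 4664\right) = 45279 - 4665 = 40614$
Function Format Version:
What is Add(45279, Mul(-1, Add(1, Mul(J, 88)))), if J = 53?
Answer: 40614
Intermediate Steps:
Add(45279, Mul(-1, Add(1, Mul(J, 88)))) = Add(45279, Mul(-1, Add(1, Mul(53, 88)))) = Add(45279, Mul(-1, Add(1, 4664))) = Add(45279, Mul(-1, 4665)) = Add(45279, -4665) = 40614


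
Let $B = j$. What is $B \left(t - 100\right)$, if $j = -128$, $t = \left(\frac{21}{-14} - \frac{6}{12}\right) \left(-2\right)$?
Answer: $12288$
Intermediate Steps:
$t = 4$ ($t = \left(21 \left(- \frac{1}{14}\right) - \frac{1}{2}\right) \left(-2\right) = \left(- \frac{3}{2} - \frac{1}{2}\right) \left(-2\right) = \left(-2\right) \left(-2\right) = 4$)
$B = -128$
$B \left(t - 100\right) = - 128 \left(4 - 100\right) = \left(-128\right) \left(-96\right) = 12288$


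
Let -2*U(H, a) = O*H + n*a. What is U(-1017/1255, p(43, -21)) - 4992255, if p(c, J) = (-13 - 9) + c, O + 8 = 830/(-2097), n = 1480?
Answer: -1464355369664/292415 ≈ -5.0078e+6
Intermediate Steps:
O = -17606/2097 (O = -8 + 830/(-2097) = -8 + 830*(-1/2097) = -8 - 830/2097 = -17606/2097 ≈ -8.3958)
p(c, J) = -22 + c
U(H, a) = -740*a + 8803*H/2097 (U(H, a) = -(-17606*H/2097 + 1480*a)/2 = -(1480*a - 17606*H/2097)/2 = -740*a + 8803*H/2097)
U(-1017/1255, p(43, -21)) - 4992255 = (-740*(-22 + 43) + 8803*(-1017/1255)/2097) - 4992255 = (-740*21 + 8803*(-1017*1/1255)/2097) - 4992255 = (-15540 + (8803/2097)*(-1017/1255)) - 4992255 = (-15540 - 994739/292415) - 4992255 = -4545123839/292415 - 4992255 = -1464355369664/292415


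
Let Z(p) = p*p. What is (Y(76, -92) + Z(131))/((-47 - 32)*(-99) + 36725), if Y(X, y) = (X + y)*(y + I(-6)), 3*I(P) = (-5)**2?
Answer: 55499/133638 ≈ 0.41529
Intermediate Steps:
I(P) = 25/3 (I(P) = (1/3)*(-5)**2 = (1/3)*25 = 25/3)
Y(X, y) = (25/3 + y)*(X + y) (Y(X, y) = (X + y)*(y + 25/3) = (X + y)*(25/3 + y) = (25/3 + y)*(X + y))
Z(p) = p**2
(Y(76, -92) + Z(131))/((-47 - 32)*(-99) + 36725) = (((-92)**2 + (25/3)*76 + (25/3)*(-92) + 76*(-92)) + 131**2)/((-47 - 32)*(-99) + 36725) = ((8464 + 1900/3 - 2300/3 - 6992) + 17161)/(-79*(-99) + 36725) = (4016/3 + 17161)/(7821 + 36725) = (55499/3)/44546 = (55499/3)*(1/44546) = 55499/133638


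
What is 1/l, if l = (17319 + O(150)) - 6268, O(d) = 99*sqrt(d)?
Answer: 11051/120654451 - 495*sqrt(6)/120654451 ≈ 8.1543e-5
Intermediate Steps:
l = 11051 + 495*sqrt(6) (l = (17319 + 99*sqrt(150)) - 6268 = (17319 + 99*(5*sqrt(6))) - 6268 = (17319 + 495*sqrt(6)) - 6268 = 11051 + 495*sqrt(6) ≈ 12264.)
1/l = 1/(11051 + 495*sqrt(6))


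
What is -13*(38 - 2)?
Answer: -468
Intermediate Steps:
-13*(38 - 2) = -13*36 = -468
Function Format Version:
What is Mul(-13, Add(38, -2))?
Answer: -468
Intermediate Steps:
Mul(-13, Add(38, -2)) = Mul(-13, 36) = -468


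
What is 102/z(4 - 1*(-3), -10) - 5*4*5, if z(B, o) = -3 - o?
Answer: -598/7 ≈ -85.429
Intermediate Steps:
102/z(4 - 1*(-3), -10) - 5*4*5 = 102/(-3 - 1*(-10)) - 5*4*5 = 102/(-3 + 10) - 20*5 = 102/7 - 100 = -598/7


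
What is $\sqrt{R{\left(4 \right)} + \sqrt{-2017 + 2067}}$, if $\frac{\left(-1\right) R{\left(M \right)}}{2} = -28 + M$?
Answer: $\sqrt{48 + 5 \sqrt{2}} \approx 7.421$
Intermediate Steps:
$R{\left(M \right)} = 56 - 2 M$ ($R{\left(M \right)} = - 2 \left(-28 + M\right) = 56 - 2 M$)
$\sqrt{R{\left(4 \right)} + \sqrt{-2017 + 2067}} = \sqrt{\left(56 - 8\right) + \sqrt{-2017 + 2067}} = \sqrt{\left(56 - 8\right) + \sqrt{50}} = \sqrt{48 + 5 \sqrt{2}}$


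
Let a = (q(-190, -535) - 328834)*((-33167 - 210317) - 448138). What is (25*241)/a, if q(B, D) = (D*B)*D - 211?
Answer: 1205/7567976216298 ≈ 1.5922e-10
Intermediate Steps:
q(B, D) = -211 + B*D² (q(B, D) = (B*D)*D - 211 = B*D² - 211 = -211 + B*D²)
a = 37839881081490 (a = ((-211 - 190*(-535)²) - 328834)*((-33167 - 210317) - 448138) = ((-211 - 190*286225) - 328834)*(-243484 - 448138) = ((-211 - 54382750) - 328834)*(-691622) = (-54382961 - 328834)*(-691622) = -54711795*(-691622) = 37839881081490)
(25*241)/a = (25*241)/37839881081490 = 6025*(1/37839881081490) = 1205/7567976216298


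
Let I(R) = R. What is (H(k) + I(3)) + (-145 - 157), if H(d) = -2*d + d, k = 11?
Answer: -310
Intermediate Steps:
H(d) = -d
(H(k) + I(3)) + (-145 - 157) = (-1*11 + 3) + (-145 - 157) = (-11 + 3) - 302 = -8 - 302 = -310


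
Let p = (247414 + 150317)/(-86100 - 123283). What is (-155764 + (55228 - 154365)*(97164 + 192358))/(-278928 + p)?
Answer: 2003271732314158/19467726385 ≈ 1.0290e+5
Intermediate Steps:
p = -397731/209383 (p = 397731/(-209383) = 397731*(-1/209383) = -397731/209383 ≈ -1.8995)
(-155764 + (55228 - 154365)*(97164 + 192358))/(-278928 + p) = (-155764 + (55228 - 154365)*(97164 + 192358))/(-278928 - 397731/209383) = (-155764 - 99137*289522)/(-58403179155/209383) = (-155764 - 28702342514)*(-209383/58403179155) = -28702498278*(-209383/58403179155) = 2003271732314158/19467726385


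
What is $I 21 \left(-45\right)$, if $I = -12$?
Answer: $11340$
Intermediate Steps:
$I 21 \left(-45\right) = \left(-12\right) 21 \left(-45\right) = \left(-252\right) \left(-45\right) = 11340$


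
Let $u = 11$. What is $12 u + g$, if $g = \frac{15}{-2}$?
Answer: $\frac{249}{2} \approx 124.5$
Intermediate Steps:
$g = - \frac{15}{2}$ ($g = 15 \left(- \frac{1}{2}\right) = - \frac{15}{2} \approx -7.5$)
$12 u + g = 12 \cdot 11 - \frac{15}{2} = 132 - \frac{15}{2} = \frac{249}{2}$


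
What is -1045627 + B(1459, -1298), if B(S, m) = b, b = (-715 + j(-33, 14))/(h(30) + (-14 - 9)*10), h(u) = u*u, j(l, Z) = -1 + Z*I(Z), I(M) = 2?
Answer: -350285389/335 ≈ -1.0456e+6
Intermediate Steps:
j(l, Z) = -1 + 2*Z (j(l, Z) = -1 + Z*2 = -1 + 2*Z)
h(u) = u²
b = -344/335 (b = (-715 + (-1 + 2*14))/(30² + (-14 - 9)*10) = (-715 + (-1 + 28))/(900 - 23*10) = (-715 + 27)/(900 - 230) = -688/670 = -688*1/670 = -344/335 ≈ -1.0269)
B(S, m) = -344/335
-1045627 + B(1459, -1298) = -1045627 - 344/335 = -350285389/335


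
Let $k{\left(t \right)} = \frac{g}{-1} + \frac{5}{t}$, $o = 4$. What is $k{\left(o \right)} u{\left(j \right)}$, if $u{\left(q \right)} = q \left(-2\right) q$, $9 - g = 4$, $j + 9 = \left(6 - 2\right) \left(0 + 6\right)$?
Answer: $\frac{3375}{2} \approx 1687.5$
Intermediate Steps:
$j = 15$ ($j = -9 + \left(6 - 2\right) \left(0 + 6\right) = -9 + 4 \cdot 6 = -9 + 24 = 15$)
$g = 5$ ($g = 9 - 4 = 5$)
$k{\left(t \right)} = -5 + \frac{5}{t}$ ($k{\left(t \right)} = \frac{5}{-1} + \frac{5}{t} = 5 \left(-1\right) + \frac{5}{t} = -5 + \frac{5}{t}$)
$u{\left(q \right)} = - 2 q^{2}$ ($u{\left(q \right)} = - 2 q q = - 2 q^{2}$)
$k{\left(o \right)} u{\left(j \right)} = \left(-5 + \frac{5}{4}\right) \left(- 2 \cdot 15^{2}\right) = \left(-5 + 5 \cdot \frac{1}{4}\right) \left(\left(-2\right) 225\right) = \left(-5 + \frac{5}{4}\right) \left(-450\right) = \left(- \frac{15}{4}\right) \left(-450\right) = \frac{3375}{2}$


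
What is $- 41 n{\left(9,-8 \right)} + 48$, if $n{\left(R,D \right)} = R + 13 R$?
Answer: $-5118$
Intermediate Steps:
$n{\left(R,D \right)} = 14 R$
$- 41 n{\left(9,-8 \right)} + 48 = - 41 \cdot 14 \cdot 9 + 48 = \left(-41\right) 126 + 48 = -5166 + 48 = -5118$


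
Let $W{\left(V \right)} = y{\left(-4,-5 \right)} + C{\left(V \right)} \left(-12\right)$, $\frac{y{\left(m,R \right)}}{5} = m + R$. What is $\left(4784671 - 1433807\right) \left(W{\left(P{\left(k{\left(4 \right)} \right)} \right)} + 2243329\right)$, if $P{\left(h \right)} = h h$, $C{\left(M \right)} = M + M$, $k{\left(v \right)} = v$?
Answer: $7515652865600$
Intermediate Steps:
$C{\left(M \right)} = 2 M$
$P{\left(h \right)} = h^{2}$
$y{\left(m,R \right)} = 5 R + 5 m$ ($y{\left(m,R \right)} = 5 \left(m + R\right) = 5 \left(R + m\right) = 5 R + 5 m$)
$W{\left(V \right)} = -45 - 24 V$ ($W{\left(V \right)} = \left(5 \left(-5\right) + 5 \left(-4\right)\right) + 2 V \left(-12\right) = \left(-25 - 20\right) - 24 V = -45 - 24 V$)
$\left(4784671 - 1433807\right) \left(W{\left(P{\left(k{\left(4 \right)} \right)} \right)} + 2243329\right) = \left(4784671 - 1433807\right) \left(\left(-45 - 24 \cdot 4^{2}\right) + 2243329\right) = 3350864 \left(\left(-45 - 384\right) + 2243329\right) = 3350864 \left(-429 + 2243329\right) = 3350864 \cdot 2242900 = 7515652865600$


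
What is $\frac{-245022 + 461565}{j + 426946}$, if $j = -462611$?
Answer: $- \frac{216543}{35665} \approx -6.0716$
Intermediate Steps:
$\frac{-245022 + 461565}{j + 426946} = \frac{-245022 + 461565}{-462611 + 426946} = \frac{216543}{-35665} = 216543 \left(- \frac{1}{35665}\right) = - \frac{216543}{35665}$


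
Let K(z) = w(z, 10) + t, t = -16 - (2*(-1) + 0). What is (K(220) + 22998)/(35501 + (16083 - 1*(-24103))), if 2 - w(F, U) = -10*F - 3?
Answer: 25189/75687 ≈ 0.33280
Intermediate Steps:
t = -14 (t = -16 - (-2 + 0) = -16 - 1*(-2) = -16 + 2 = -14)
w(F, U) = 5 + 10*F (w(F, U) = 2 - (-10*F - 3) = 2 - (-3 - 10*F) = 2 + (3 + 10*F) = 5 + 10*F)
K(z) = -9 + 10*z (K(z) = (5 + 10*z) - 14 = -9 + 10*z)
(K(220) + 22998)/(35501 + (16083 - 1*(-24103))) = ((-9 + 10*220) + 22998)/(35501 + (16083 - 1*(-24103))) = ((-9 + 2200) + 22998)/(35501 + (16083 + 24103)) = (2191 + 22998)/(35501 + 40186) = 25189/75687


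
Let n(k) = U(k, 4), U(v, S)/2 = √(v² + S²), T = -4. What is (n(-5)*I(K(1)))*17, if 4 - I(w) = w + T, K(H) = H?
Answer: 238*√41 ≈ 1523.9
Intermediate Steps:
U(v, S) = 2*√(S² + v²) (U(v, S) = 2*√(v² + S²) = 2*√(S² + v²))
n(k) = 2*√(16 + k²) (n(k) = 2*√(4² + k²) = 2*√(16 + k²))
I(w) = 8 - w (I(w) = 4 - (w - 4) = 4 - (-4 + w) = 4 + (4 - w) = 8 - w)
(n(-5)*I(K(1)))*17 = ((2*√(16 + (-5)²))*(8 - 1*1))*17 = ((2*√(16 + 25))*(8 - 1))*17 = ((2*√41)*7)*17 = (14*√41)*17 = 238*√41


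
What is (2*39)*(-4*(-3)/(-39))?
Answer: -24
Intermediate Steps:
(2*39)*(-4*(-3)/(-39)) = 78*(12*(-1/39)) = 78*(-4/13) = -24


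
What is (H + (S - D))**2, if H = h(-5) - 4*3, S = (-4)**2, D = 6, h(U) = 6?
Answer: 16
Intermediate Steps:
S = 16
H = -6 (H = 6 - 4*3 = 6 - 12 = -6)
(H + (S - D))**2 = (-6 + (16 - 1*6))**2 = (-6 + (16 - 6))**2 = (-6 + 10)**2 = 4**2 = 16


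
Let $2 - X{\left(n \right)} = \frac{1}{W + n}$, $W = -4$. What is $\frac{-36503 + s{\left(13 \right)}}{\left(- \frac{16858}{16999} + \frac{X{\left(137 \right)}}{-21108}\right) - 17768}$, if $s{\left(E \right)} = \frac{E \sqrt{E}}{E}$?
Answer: $\frac{1742010060355908}{847978590187495} - \frac{47722380636 \sqrt{13}}{847978590187495} \approx 2.0541$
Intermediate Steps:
$s{\left(E \right)} = \sqrt{E}$ ($s{\left(E \right)} = \frac{E^{\frac{3}{2}}}{E} = \sqrt{E}$)
$X{\left(n \right)} = 2 - \frac{1}{-4 + n}$
$\frac{-36503 + s{\left(13 \right)}}{\left(- \frac{16858}{16999} + \frac{X{\left(137 \right)}}{-21108}\right) - 17768} = \frac{-36503 + \sqrt{13}}{\left(- \frac{16858}{16999} + \frac{\frac{1}{-4 + 137} \left(-9 + 2 \cdot 137\right)}{-21108}\right) - 17768} = \frac{-36503 + \sqrt{13}}{\left(\left(-16858\right) \frac{1}{16999} + \frac{-9 + 274}{133} \left(- \frac{1}{21108}\right)\right) - 17768} = \frac{-36503 + \sqrt{13}}{\left(- \frac{16858}{16999} + \frac{1}{133} \cdot 265 \left(- \frac{1}{21108}\right)\right) - 17768} = \frac{-36503 + \sqrt{13}}{\left(- \frac{16858}{16999} + \frac{265}{133} \left(- \frac{1}{21108}\right)\right) - 17768} = \frac{-36503 + \sqrt{13}}{\left(- \frac{16858}{16999} - \frac{265}{2807364}\right) - 17768} = \frac{-36503 + \sqrt{13}}{- \frac{47331047047}{47722380636} - 17768} = \frac{-36503 + \sqrt{13}}{- \frac{847978590187495}{47722380636}} = \left(-36503 + \sqrt{13}\right) \left(- \frac{47722380636}{847978590187495}\right) = \frac{1742010060355908}{847978590187495} - \frac{47722380636 \sqrt{13}}{847978590187495}$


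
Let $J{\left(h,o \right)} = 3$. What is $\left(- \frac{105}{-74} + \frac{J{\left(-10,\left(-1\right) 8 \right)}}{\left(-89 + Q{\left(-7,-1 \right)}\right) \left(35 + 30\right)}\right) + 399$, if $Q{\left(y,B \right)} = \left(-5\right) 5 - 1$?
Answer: $\frac{221491503}{553150} \approx 400.42$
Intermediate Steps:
$Q{\left(y,B \right)} = -26$ ($Q{\left(y,B \right)} = -25 - 1 = -26$)
$\left(- \frac{105}{-74} + \frac{J{\left(-10,\left(-1\right) 8 \right)}}{\left(-89 + Q{\left(-7,-1 \right)}\right) \left(35 + 30\right)}\right) + 399 = \left(- \frac{105}{-74} + \frac{3}{\left(-89 - 26\right) \left(35 + 30\right)}\right) + 399 = \left(\left(-105\right) \left(- \frac{1}{74}\right) + \frac{3}{\left(-115\right) 65}\right) + 399 = \left(\frac{105}{74} + \frac{3}{-7475}\right) + 399 = \left(\frac{105}{74} + 3 \left(- \frac{1}{7475}\right)\right) + 399 = \left(\frac{105}{74} - \frac{3}{7475}\right) + 399 = \frac{784653}{553150} + 399 = \frac{221491503}{553150}$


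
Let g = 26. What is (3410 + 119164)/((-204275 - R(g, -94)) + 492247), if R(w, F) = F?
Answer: 20429/48011 ≈ 0.42551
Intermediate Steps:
(3410 + 119164)/((-204275 - R(g, -94)) + 492247) = (3410 + 119164)/((-204275 - 1*(-94)) + 492247) = 122574/((-204275 + 94) + 492247) = 122574/(-204181 + 492247) = 122574/288066 = 122574*(1/288066) = 20429/48011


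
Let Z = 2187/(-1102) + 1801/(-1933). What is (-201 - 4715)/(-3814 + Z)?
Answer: 10471896056/8130665297 ≈ 1.2880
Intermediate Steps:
Z = -6212173/2130166 (Z = 2187*(-1/1102) + 1801*(-1/1933) = -2187/1102 - 1801/1933 = -6212173/2130166 ≈ -2.9163)
(-201 - 4715)/(-3814 + Z) = (-201 - 4715)/(-3814 - 6212173/2130166) = -4916/(-8130665297/2130166) = -4916*(-2130166/8130665297) = 10471896056/8130665297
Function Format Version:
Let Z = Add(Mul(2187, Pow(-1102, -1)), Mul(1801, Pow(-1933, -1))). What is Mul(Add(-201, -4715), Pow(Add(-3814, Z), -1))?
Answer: Rational(10471896056, 8130665297) ≈ 1.2880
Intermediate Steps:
Z = Rational(-6212173, 2130166) (Z = Add(Mul(2187, Rational(-1, 1102)), Mul(1801, Rational(-1, 1933))) = Add(Rational(-2187, 1102), Rational(-1801, 1933)) = Rational(-6212173, 2130166) ≈ -2.9163)
Mul(Add(-201, -4715), Pow(Add(-3814, Z), -1)) = Mul(Add(-201, -4715), Pow(Add(-3814, Rational(-6212173, 2130166)), -1)) = Mul(-4916, Pow(Rational(-8130665297, 2130166), -1)) = Mul(-4916, Rational(-2130166, 8130665297)) = Rational(10471896056, 8130665297)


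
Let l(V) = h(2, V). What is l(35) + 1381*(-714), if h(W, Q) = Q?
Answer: -985999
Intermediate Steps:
l(V) = V
l(35) + 1381*(-714) = 35 + 1381*(-714) = 35 - 986034 = -985999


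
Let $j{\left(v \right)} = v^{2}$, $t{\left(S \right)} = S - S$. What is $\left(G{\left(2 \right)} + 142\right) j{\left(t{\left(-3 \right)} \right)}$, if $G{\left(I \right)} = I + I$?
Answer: $0$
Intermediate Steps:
$t{\left(S \right)} = 0$
$G{\left(I \right)} = 2 I$
$\left(G{\left(2 \right)} + 142\right) j{\left(t{\left(-3 \right)} \right)} = \left(2 \cdot 2 + 142\right) 0^{2} = \left(4 + 142\right) 0 = 146 \cdot 0 = 0$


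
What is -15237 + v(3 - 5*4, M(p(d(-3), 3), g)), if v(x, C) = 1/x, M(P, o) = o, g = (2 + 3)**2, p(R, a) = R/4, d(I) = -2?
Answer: -259030/17 ≈ -15237.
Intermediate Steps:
p(R, a) = R/4 (p(R, a) = R*(1/4) = R/4)
g = 25 (g = 5**2 = 25)
-15237 + v(3 - 5*4, M(p(d(-3), 3), g)) = -15237 + 1/(3 - 5*4) = -15237 + 1/(3 - 20) = -15237 + 1/(-17) = -15237 - 1/17 = -259030/17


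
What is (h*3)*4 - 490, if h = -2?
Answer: -514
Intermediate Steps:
(h*3)*4 - 490 = -2*3*4 - 490 = -6*4 - 490 = -24 - 490 = -514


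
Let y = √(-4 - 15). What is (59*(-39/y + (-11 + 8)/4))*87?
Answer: -15399/4 + 200187*I*√19/19 ≈ -3849.8 + 45926.0*I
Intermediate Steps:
y = I*√19 (y = √(-19) = I*√19 ≈ 4.3589*I)
(59*(-39/y + (-11 + 8)/4))*87 = (59*(-39*(-I*√19/19) + (-11 + 8)/4))*87 = (59*(-(-39)*I*√19/19 - 3*¼))*87 = (59*(39*I*√19/19 - ¾))*87 = (59*(-¾ + 39*I*√19/19))*87 = (-177/4 + 2301*I*√19/19)*87 = -15399/4 + 200187*I*√19/19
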